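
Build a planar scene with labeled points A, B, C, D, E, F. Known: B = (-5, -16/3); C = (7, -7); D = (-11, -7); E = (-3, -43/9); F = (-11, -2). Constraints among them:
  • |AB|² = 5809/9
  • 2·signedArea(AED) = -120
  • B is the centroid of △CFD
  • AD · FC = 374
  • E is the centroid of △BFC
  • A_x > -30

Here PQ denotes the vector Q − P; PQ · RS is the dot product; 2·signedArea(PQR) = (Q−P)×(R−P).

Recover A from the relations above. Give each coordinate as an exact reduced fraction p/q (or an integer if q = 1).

1. A_x = -29  [AD · FC = 374 ∩ 2·signedArea(AED) = -120]
2. A_y = 3  [AD · FC = 374 ∩ 2·signedArea(AED) = -120]
   → A = (-29, 3)

A = (-29, 3)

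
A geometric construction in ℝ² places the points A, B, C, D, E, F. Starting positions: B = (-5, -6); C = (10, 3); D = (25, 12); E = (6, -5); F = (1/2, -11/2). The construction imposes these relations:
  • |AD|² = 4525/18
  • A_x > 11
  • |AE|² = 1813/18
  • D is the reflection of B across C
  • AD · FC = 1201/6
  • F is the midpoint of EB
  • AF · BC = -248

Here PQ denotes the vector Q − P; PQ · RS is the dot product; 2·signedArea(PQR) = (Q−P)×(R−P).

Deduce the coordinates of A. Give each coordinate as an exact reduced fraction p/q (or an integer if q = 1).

A = (71/6, 19/6)

1. A_x = 71/6  [AF · BC = -248 ∩ AD · FC = 1201/6]
2. A_y = 19/6  [AF · BC = -248 ∩ AD · FC = 1201/6]
   → A = (71/6, 19/6)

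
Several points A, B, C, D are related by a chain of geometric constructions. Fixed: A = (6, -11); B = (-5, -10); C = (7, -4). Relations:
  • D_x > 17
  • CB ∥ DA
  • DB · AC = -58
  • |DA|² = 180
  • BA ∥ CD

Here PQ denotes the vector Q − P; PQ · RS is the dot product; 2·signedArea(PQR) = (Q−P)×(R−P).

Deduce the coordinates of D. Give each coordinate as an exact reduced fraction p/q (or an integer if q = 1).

1. D_x = 18  [CB ∥ DA ∩ BA ∥ CD]
2. D_y = -5  [CB ∥ DA ∩ BA ∥ CD]
   → D = (18, -5)

D = (18, -5)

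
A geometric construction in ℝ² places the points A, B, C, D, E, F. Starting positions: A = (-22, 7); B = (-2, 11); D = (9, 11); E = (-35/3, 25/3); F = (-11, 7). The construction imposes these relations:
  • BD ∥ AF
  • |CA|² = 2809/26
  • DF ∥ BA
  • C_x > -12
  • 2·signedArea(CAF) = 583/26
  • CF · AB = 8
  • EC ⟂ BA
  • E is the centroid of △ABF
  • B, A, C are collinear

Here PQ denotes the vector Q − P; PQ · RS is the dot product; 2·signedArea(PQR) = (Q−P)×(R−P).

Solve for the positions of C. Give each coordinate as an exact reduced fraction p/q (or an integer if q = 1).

1. C_x = -307/26  [B, A, C are collinear ∩ EC ⟂ BA]
2. C_y = 235/26  [B, A, C are collinear ∩ EC ⟂ BA]
   → C = (-307/26, 235/26)

C = (-307/26, 235/26)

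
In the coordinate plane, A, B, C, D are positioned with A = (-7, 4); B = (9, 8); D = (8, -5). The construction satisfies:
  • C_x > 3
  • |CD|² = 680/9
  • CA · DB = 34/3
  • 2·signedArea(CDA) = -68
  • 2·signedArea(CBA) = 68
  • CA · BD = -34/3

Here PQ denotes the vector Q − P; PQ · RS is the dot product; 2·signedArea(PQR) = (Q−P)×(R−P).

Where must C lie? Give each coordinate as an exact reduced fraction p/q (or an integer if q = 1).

C = (10/3, 7/3)

1. C_x = 10/3  [CA · DB = 34/3 ∩ 2·signedArea(CDA) = -68]
2. C_y = 7/3  [CA · DB = 34/3 ∩ 2·signedArea(CDA) = -68]
   → C = (10/3, 7/3)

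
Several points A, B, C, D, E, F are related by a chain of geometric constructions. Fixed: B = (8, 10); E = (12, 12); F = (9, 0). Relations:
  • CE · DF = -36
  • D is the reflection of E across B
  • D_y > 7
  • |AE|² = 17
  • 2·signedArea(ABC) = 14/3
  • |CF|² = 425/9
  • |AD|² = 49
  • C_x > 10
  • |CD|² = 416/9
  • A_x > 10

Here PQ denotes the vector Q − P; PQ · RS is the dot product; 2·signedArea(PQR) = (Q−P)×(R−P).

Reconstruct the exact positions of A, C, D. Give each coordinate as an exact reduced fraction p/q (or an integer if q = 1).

A = (11, 8)
C = (32/3, 20/3)
D = (4, 8)

1. D_x = 4  [D is the reflection of E across B]
2. D_y = 8  [D is the reflection of E across B]
   → D = (4, 8)
3. C_x = 32/3  [line -5·x + 8·y + 0 = 0 ∩ |CF|² = 425/9]
4. C_y = 20/3  [line -5·x + 8·y + 0 = 0 ∩ |CF|² = 425/9]
   → C = (32/3, 20/3)
5. A_x = 11  [line 10/3·x + 8/3·y + -58 = 0 ∩ |AD|² = 49]
6. A_y = 8  [line 10/3·x + 8/3·y + -58 = 0 ∩ |AD|² = 49]
   → A = (11, 8)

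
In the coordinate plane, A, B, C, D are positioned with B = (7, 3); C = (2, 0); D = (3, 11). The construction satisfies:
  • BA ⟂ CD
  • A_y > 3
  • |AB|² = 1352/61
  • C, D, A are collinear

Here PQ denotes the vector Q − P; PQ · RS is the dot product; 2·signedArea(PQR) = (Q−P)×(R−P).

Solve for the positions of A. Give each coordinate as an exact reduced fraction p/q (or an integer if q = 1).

A = (141/61, 209/61)

1. A_x = 141/61  [C, D, A are collinear ∩ BA ⟂ CD]
2. A_y = 209/61  [C, D, A are collinear ∩ BA ⟂ CD]
   → A = (141/61, 209/61)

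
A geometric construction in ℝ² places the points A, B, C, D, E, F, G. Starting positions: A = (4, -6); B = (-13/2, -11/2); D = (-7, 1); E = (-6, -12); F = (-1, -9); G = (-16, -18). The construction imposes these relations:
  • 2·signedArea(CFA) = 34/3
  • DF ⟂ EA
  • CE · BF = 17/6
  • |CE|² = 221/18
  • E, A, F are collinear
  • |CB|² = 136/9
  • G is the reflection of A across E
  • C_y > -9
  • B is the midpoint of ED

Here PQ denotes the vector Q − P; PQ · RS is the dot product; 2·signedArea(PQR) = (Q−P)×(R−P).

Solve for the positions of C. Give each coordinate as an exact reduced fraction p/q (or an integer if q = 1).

C = (-9/2, -53/6)

1. C_x = -9/2  [2·signedArea(CFA) = 34/3 ∩ CE · BF = 17/6]
2. C_y = -53/6  [2·signedArea(CFA) = 34/3 ∩ CE · BF = 17/6]
   → C = (-9/2, -53/6)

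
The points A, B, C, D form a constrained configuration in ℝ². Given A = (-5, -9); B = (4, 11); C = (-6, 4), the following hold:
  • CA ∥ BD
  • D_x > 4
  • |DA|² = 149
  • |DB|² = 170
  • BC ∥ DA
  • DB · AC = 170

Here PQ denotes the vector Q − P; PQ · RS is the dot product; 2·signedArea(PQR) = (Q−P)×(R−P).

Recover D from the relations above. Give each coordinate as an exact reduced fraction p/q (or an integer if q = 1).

D = (5, -2)

1. D_x = 5  [BC ∥ DA ∩ CA ∥ BD]
2. D_y = -2  [BC ∥ DA ∩ CA ∥ BD]
   → D = (5, -2)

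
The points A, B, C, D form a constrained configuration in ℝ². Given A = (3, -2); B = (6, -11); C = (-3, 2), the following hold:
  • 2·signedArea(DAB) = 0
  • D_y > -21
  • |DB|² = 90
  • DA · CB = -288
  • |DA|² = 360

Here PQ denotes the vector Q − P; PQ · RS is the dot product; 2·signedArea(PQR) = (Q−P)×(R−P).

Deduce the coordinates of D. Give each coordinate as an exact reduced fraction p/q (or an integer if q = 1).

1. D_x = 9  [2·signedArea(DAB) = 0 ∩ DA · CB = -288]
2. D_y = -20  [2·signedArea(DAB) = 0 ∩ DA · CB = -288]
   → D = (9, -20)

D = (9, -20)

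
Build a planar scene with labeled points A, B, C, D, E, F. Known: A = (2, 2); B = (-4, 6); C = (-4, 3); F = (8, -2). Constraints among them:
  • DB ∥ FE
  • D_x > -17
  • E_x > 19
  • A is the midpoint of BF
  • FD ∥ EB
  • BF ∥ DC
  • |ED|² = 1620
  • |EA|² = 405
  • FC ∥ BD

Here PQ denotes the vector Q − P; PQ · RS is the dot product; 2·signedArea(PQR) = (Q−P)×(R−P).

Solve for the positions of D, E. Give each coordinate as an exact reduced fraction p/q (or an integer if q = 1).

1. D_x = -16  [BF ∥ DC ∩ FC ∥ BD]
2. D_y = 11  [BF ∥ DC ∩ FC ∥ BD]
   → D = (-16, 11)
3. E_x = 20  [FD ∥ EB ∩ DB ∥ FE]
4. E_y = -7  [FD ∥ EB ∩ DB ∥ FE]
   → E = (20, -7)

D = (-16, 11)
E = (20, -7)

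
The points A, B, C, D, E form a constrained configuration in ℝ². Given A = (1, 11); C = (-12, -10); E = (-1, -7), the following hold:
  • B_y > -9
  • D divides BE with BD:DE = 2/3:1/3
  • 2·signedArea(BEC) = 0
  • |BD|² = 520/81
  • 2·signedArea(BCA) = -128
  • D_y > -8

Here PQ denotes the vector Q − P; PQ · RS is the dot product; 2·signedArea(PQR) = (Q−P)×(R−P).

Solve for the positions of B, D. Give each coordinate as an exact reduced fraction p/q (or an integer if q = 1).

1. B_x = -14/3  [2·signedArea(BEC) = 0 ∩ 2·signedArea(BCA) = -128]
2. B_y = -8  [2·signedArea(BEC) = 0 ∩ 2·signedArea(BCA) = -128]
   → B = (-14/3, -8)
3. D_x = -20/9  [D divides BE with BD:DE = 2/3:1/3]
4. D_y = -22/3  [D divides BE with BD:DE = 2/3:1/3]
   → D = (-20/9, -22/3)

B = (-14/3, -8)
D = (-20/9, -22/3)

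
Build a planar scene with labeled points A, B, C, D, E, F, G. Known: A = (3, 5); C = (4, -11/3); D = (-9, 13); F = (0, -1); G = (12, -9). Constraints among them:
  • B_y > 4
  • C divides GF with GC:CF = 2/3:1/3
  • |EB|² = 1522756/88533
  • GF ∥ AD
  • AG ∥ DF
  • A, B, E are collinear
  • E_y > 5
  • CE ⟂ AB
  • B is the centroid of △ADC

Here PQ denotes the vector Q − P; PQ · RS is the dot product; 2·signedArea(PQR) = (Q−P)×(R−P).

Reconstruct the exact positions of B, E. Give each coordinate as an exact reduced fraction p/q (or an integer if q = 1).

1. B_x = -2/3  [B is the centroid of △ADC]
2. B_y = 43/9  [B is the centroid of △ADC]
   → B = (-2/3, 43/9)
3. E_x = 3796/1093  [A, B, E are collinear ∩ CE ⟂ AB]
4. E_y = 16489/3279  [A, B, E are collinear ∩ CE ⟂ AB]
   → E = (3796/1093, 16489/3279)

B = (-2/3, 43/9)
E = (3796/1093, 16489/3279)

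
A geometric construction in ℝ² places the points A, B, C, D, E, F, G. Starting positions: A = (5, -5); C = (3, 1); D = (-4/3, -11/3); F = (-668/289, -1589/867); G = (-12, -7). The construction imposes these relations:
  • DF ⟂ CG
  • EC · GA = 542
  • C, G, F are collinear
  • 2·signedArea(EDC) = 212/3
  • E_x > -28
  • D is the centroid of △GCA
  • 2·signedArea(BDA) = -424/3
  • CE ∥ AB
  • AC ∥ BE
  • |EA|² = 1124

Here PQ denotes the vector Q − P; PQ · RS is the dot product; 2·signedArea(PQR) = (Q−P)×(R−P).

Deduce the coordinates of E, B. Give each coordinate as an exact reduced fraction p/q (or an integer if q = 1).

B = (-25, -21)
E = (-27, -15)

1. E_x = -27  [EC · GA = 542 ∩ 2·signedArea(EDC) = 212/3]
2. E_y = -15  [EC · GA = 542 ∩ 2·signedArea(EDC) = 212/3]
   → E = (-27, -15)
3. B_x = -25  [AC ∥ BE ∩ CE ∥ AB]
4. B_y = -21  [AC ∥ BE ∩ CE ∥ AB]
   → B = (-25, -21)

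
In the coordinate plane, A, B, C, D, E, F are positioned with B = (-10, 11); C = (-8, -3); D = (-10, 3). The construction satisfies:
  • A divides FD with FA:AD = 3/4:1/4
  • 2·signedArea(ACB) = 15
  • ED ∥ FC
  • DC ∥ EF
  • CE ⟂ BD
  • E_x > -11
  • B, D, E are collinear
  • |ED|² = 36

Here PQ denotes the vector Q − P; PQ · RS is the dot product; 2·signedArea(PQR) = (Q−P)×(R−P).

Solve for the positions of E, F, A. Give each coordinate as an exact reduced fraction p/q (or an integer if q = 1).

A = (-19/2, 0)
E = (-10, -3)
F = (-8, -9)

1. E_x = -10  [B, D, E are collinear ∩ CE ⟂ BD]
2. E_y = -3  [B, D, E are collinear ∩ CE ⟂ BD]
   → E = (-10, -3)
3. F_x = -8  [ED ∥ FC ∩ DC ∥ EF]
4. F_y = -9  [ED ∥ FC ∩ DC ∥ EF]
   → F = (-8, -9)
5. A_x = -19/2  [A divides FD with FA:AD = 3/4:1/4]
6. A_y = 0  [A divides FD with FA:AD = 3/4:1/4]
   → A = (-19/2, 0)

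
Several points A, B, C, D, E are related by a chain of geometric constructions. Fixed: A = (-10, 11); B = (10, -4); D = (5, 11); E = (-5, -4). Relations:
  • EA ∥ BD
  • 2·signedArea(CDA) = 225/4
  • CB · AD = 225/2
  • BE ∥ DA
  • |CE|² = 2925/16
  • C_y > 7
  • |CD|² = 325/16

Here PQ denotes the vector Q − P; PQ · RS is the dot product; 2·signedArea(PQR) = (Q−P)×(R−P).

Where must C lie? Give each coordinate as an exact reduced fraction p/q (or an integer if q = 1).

C = (5/2, 29/4)

1. C_x = 5/2  [2·signedArea(CDA) = 225/4 ∩ CB · AD = 225/2]
2. C_y = 29/4  [2·signedArea(CDA) = 225/4 ∩ CB · AD = 225/2]
   → C = (5/2, 29/4)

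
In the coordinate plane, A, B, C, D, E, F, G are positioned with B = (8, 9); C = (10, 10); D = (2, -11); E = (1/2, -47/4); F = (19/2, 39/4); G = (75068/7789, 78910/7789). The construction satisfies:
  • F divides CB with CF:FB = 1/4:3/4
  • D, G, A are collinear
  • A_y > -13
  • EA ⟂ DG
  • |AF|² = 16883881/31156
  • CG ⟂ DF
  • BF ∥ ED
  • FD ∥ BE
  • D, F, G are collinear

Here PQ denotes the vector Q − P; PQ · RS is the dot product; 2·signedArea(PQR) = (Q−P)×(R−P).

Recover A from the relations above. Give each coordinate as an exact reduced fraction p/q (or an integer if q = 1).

1. A_x = 24721/15578  [D, G, A are collinear ∩ EA ⟂ DG]
2. A_y = -378323/31156  [D, G, A are collinear ∩ EA ⟂ DG]
   → A = (24721/15578, -378323/31156)

A = (24721/15578, -378323/31156)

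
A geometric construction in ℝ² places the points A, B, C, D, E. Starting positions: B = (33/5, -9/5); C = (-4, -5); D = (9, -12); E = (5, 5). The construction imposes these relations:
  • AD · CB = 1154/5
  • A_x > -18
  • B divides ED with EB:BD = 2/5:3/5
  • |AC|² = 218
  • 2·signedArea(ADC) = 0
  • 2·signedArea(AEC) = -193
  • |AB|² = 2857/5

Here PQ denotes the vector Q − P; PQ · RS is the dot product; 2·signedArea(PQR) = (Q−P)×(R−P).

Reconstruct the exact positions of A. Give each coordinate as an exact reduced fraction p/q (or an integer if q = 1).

1. A_x = -17  [2·signedArea(ADC) = 0 ∩ AD · CB = 1154/5]
2. A_y = 2  [2·signedArea(ADC) = 0 ∩ AD · CB = 1154/5]
   → A = (-17, 2)

A = (-17, 2)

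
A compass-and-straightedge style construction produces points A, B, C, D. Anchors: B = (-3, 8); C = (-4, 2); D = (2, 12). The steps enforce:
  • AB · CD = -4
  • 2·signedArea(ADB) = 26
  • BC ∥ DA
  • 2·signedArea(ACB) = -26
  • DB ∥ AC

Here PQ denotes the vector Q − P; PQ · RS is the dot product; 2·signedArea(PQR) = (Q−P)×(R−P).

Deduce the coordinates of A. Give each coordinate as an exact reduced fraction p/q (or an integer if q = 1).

A = (1, 6)

1. A_x = 1  [DB ∥ AC ∩ BC ∥ DA]
2. A_y = 6  [DB ∥ AC ∩ BC ∥ DA]
   → A = (1, 6)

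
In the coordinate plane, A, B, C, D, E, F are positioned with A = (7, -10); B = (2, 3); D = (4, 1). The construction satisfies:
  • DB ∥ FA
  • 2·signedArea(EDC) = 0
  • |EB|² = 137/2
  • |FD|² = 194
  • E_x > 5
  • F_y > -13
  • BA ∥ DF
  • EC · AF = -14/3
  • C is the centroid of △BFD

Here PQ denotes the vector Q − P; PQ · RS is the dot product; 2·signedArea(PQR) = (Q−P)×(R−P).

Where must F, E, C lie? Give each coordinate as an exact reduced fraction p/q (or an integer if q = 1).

1. F_x = 9  [DB ∥ FA ∩ BA ∥ DF]
2. F_y = -12  [DB ∥ FA ∩ BA ∥ DF]
   → F = (9, -12)
3. C_x = 5  [C is the centroid of △BFD]
4. C_y = -8/3  [C is the centroid of △BFD]
   → C = (5, -8/3)
5. E_x = 11/2  [2·signedArea(EDC) = 0 ∩ EC · AF = -14/3]
6. E_y = -9/2  [2·signedArea(EDC) = 0 ∩ EC · AF = -14/3]
   → E = (11/2, -9/2)

C = (5, -8/3)
E = (11/2, -9/2)
F = (9, -12)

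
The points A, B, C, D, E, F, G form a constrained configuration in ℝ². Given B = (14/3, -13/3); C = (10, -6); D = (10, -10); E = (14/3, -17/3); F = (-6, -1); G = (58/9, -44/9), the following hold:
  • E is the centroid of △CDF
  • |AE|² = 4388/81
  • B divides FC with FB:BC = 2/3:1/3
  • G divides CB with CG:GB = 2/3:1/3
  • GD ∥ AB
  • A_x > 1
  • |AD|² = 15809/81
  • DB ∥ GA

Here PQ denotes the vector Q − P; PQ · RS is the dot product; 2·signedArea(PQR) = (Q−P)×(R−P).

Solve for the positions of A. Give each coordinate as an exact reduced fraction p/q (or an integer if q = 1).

1. A_x = 10/9  [GD ∥ AB ∩ DB ∥ GA]
2. A_y = 7/9  [GD ∥ AB ∩ DB ∥ GA]
   → A = (10/9, 7/9)

A = (10/9, 7/9)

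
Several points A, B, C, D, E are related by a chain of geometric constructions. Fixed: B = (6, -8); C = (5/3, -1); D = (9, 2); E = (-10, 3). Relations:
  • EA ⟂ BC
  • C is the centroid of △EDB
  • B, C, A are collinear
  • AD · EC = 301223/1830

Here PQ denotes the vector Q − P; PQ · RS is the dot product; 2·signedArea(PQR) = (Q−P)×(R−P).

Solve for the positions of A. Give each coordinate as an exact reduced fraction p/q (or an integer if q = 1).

1. A_x = -2047/610  [B, C, A are collinear ∩ EA ⟂ BC]
2. A_y = 4339/610  [B, C, A are collinear ∩ EA ⟂ BC]
   → A = (-2047/610, 4339/610)

A = (-2047/610, 4339/610)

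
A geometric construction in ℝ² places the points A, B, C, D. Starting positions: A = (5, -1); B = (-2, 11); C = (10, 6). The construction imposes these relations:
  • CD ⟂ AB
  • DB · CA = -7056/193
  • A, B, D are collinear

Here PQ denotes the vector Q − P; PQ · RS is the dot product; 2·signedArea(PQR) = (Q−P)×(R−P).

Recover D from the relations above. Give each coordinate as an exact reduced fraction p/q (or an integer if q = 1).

1. D_x = 622/193  [A, B, D are collinear ∩ CD ⟂ AB]
2. D_y = 395/193  [A, B, D are collinear ∩ CD ⟂ AB]
   → D = (622/193, 395/193)

D = (622/193, 395/193)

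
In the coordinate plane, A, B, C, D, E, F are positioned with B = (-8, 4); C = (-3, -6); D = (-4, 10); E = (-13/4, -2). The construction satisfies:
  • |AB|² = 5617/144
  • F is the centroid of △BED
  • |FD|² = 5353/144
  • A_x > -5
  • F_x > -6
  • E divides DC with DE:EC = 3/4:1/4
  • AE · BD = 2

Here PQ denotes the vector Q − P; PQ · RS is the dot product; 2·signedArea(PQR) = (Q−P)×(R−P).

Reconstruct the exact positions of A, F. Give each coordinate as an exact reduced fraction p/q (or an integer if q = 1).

1. A_x = -19/4  [line -4·x + -6·y + -27 = 0 ∩ |AB|² = 5617/144]
2. A_y = -4/3  [line -4·x + -6·y + -27 = 0 ∩ |AB|² = 5617/144]
   → A = (-19/4, -4/3)
3. F_x = -61/12  [F is the centroid of △BED]
4. F_y = 4  [F is the centroid of △BED]
   → F = (-61/12, 4)

A = (-19/4, -4/3)
F = (-61/12, 4)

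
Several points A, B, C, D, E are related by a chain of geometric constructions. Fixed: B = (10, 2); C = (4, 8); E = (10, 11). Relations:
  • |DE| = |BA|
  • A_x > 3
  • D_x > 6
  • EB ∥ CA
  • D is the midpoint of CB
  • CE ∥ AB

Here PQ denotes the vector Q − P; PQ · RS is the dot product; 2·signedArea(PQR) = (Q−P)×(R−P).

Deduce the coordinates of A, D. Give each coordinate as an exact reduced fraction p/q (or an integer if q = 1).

1. A_x = 4  [CE ∥ AB ∩ EB ∥ CA]
2. A_y = -1  [CE ∥ AB ∩ EB ∥ CA]
   → A = (4, -1)
3. D_x = 7  [D is the midpoint of CB]
4. D_y = 5  [D is the midpoint of CB]
   → D = (7, 5)

A = (4, -1)
D = (7, 5)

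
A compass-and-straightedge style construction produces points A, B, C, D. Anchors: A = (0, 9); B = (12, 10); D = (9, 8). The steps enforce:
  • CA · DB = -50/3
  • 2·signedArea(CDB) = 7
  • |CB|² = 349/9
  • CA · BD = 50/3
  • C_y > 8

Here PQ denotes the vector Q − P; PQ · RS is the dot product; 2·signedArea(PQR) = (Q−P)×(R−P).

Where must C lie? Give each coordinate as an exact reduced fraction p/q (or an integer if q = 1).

C = (6, 25/3)

1. C_x = 6  [CA · BD = 50/3 ∩ 2·signedArea(CDB) = 7]
2. C_y = 25/3  [CA · BD = 50/3 ∩ 2·signedArea(CDB) = 7]
   → C = (6, 25/3)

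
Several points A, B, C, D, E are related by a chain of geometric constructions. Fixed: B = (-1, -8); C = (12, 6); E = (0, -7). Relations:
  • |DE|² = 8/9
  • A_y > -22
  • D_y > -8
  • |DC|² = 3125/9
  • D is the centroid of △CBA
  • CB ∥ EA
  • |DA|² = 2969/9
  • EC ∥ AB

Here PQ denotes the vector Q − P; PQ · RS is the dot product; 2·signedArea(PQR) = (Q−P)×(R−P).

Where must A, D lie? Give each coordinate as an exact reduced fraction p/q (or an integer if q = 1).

1. A_x = -13  [EC ∥ AB ∩ CB ∥ EA]
2. A_y = -21  [EC ∥ AB ∩ CB ∥ EA]
   → A = (-13, -21)
3. D_x = -2/3  [D is the centroid of △CBA]
4. D_y = -23/3  [D is the centroid of △CBA]
   → D = (-2/3, -23/3)

A = (-13, -21)
D = (-2/3, -23/3)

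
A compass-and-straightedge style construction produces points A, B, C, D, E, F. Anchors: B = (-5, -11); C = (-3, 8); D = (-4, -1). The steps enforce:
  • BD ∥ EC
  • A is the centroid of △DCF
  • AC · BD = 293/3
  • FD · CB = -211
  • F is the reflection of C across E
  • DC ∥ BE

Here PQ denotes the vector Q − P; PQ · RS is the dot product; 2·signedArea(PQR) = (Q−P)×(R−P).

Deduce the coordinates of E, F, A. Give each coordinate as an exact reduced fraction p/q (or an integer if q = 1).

1. E_x = -4  [BD ∥ EC ∩ DC ∥ BE]
2. E_y = -2  [BD ∥ EC ∩ DC ∥ BE]
   → E = (-4, -2)
3. F_x = -5  [F is the reflection of C across E]
4. F_y = -12  [F is the reflection of C across E]
   → F = (-5, -12)
5. A_x = -4  [A is the centroid of △DCF]
6. A_y = -5/3  [A is the centroid of △DCF]
   → A = (-4, -5/3)

A = (-4, -5/3)
E = (-4, -2)
F = (-5, -12)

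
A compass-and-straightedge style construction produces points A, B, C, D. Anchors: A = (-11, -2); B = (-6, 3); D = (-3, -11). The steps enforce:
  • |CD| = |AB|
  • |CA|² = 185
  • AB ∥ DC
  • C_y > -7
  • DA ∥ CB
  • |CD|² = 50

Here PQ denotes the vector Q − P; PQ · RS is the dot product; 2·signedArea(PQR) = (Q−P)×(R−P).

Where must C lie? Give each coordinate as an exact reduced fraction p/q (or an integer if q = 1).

1. C_x = 2  [DA ∥ CB ∩ AB ∥ DC]
2. C_y = -6  [DA ∥ CB ∩ AB ∥ DC]
   → C = (2, -6)

C = (2, -6)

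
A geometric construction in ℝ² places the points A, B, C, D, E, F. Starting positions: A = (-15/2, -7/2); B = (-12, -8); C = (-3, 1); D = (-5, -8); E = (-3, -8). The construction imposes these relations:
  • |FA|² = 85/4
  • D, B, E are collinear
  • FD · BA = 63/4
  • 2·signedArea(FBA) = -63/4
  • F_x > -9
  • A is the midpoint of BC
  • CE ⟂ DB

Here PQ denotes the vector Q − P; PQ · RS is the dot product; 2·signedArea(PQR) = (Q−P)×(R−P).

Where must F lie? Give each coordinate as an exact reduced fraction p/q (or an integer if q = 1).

1. F_x = -17/2  [2·signedArea(FBA) = -63/4 ∩ FD · BA = 63/4]
2. F_y = -8  [2·signedArea(FBA) = -63/4 ∩ FD · BA = 63/4]
   → F = (-17/2, -8)

F = (-17/2, -8)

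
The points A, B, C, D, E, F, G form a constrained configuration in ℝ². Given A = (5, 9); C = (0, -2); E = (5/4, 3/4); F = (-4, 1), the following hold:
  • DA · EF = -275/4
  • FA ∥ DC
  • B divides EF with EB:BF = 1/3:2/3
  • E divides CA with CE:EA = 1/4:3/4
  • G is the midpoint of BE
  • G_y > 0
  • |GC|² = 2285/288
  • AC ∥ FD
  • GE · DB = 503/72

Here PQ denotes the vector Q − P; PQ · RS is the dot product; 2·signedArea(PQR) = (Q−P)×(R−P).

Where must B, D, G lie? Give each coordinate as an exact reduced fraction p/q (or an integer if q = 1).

B = (-1/2, 5/6)
D = (-9, -10)
G = (3/8, 19/24)

1. B_x = -1/2  [B divides EF with EB:BF = 1/3:2/3]
2. B_y = 5/6  [B divides EF with EB:BF = 1/3:2/3]
   → B = (-1/2, 5/6)
3. D_x = -9  [FA ∥ DC ∩ AC ∥ FD]
4. D_y = -10  [FA ∥ DC ∩ AC ∥ FD]
   → D = (-9, -10)
5. G_x = 3/8  [G is the midpoint of BE]
6. G_y = 19/24  [G is the midpoint of BE]
   → G = (3/8, 19/24)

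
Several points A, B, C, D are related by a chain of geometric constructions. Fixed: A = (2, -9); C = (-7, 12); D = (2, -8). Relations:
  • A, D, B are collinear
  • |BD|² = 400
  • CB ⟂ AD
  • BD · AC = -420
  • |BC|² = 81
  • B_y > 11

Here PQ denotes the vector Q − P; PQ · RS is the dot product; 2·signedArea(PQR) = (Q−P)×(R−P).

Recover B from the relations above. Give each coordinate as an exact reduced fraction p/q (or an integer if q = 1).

B = (2, 12)

1. B_x = 2  [A, D, B are collinear ∩ CB ⟂ AD]
2. B_y = 12  [A, D, B are collinear ∩ CB ⟂ AD]
   → B = (2, 12)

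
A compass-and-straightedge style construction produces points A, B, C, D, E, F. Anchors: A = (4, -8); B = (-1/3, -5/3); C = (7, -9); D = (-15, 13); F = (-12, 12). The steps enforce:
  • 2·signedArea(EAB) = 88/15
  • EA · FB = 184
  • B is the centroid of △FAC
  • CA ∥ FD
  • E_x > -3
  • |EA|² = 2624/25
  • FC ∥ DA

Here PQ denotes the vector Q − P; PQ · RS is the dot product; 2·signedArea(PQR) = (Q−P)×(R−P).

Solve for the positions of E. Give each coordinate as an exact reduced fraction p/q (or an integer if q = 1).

1. E_x = -12/5  [EA · FB = 184 ∩ 2·signedArea(EAB) = 88/15]
2. E_y = 0  [EA · FB = 184 ∩ 2·signedArea(EAB) = 88/15]
   → E = (-12/5, 0)

E = (-12/5, 0)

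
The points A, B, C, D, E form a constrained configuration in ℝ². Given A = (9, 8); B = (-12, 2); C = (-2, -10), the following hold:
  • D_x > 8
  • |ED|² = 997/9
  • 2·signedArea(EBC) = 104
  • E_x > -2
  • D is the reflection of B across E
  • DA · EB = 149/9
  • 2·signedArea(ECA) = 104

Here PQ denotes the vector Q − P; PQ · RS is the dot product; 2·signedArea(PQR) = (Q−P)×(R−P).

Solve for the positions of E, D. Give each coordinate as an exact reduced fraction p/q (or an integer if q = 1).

D = (26/3, -2)
E = (-5/3, 0)

1. E_x = -5/3  [2·signedArea(ECA) = 104 ∩ 2·signedArea(EBC) = 104]
2. E_y = 0  [2·signedArea(ECA) = 104 ∩ 2·signedArea(EBC) = 104]
   → E = (-5/3, 0)
3. D_x = 26/3  [D is the reflection of B across E]
4. D_y = -2  [D is the reflection of B across E]
   → D = (26/3, -2)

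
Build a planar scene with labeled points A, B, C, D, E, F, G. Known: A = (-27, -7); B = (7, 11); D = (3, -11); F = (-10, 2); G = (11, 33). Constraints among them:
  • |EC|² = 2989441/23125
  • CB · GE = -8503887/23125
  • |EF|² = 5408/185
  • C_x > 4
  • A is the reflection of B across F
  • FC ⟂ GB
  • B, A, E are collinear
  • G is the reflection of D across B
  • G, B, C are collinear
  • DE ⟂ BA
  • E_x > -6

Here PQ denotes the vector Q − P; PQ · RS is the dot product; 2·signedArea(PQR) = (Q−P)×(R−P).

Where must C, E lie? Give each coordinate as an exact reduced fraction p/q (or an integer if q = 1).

1. C_x = 609/125  [G, B, C are collinear ∩ FC ⟂ GB]
2. C_y = -88/125  [G, B, C are collinear ∩ FC ⟂ GB]
   → C = (609/125, -88/125)
3. E_x = -966/185  [B, A, E are collinear ∩ DE ⟂ BA]
4. E_y = 838/185  [B, A, E are collinear ∩ DE ⟂ BA]
   → E = (-966/185, 838/185)

C = (609/125, -88/125)
E = (-966/185, 838/185)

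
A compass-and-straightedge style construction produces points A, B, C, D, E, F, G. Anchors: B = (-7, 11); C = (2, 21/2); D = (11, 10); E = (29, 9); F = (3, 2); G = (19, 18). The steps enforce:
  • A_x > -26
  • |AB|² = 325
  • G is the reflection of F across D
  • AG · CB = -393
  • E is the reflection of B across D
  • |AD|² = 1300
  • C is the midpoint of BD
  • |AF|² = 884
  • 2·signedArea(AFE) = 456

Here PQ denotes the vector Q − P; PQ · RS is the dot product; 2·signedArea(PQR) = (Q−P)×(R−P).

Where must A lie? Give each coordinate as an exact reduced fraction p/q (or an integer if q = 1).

A = (-25, 12)

1. A_x = -25  [2·signedArea(AFE) = 456 ∩ AG · CB = -393]
2. A_y = 12  [2·signedArea(AFE) = 456 ∩ AG · CB = -393]
   → A = (-25, 12)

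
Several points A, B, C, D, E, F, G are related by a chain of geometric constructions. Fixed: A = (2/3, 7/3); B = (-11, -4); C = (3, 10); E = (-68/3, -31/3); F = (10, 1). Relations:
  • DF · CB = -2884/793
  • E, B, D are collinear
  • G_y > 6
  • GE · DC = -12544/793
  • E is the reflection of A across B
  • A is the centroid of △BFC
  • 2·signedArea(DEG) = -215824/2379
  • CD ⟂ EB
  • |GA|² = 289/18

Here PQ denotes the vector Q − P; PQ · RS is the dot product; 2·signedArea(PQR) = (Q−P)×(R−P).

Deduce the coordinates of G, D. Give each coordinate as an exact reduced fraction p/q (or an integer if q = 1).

1. D_x = 4507/793  [E, B, D are collinear ∩ CD ⟂ EB]
2. D_y = 4010/793  [E, B, D are collinear ∩ CD ⟂ EB]
   → D = (4507/793, 4010/793)
3. G_x = 11/6  [line 2128/793·x + -3920/793·y + 20272/793 = 0 ∩ |GA|² = 289/18]
4. G_y = 37/6  [line 2128/793·x + -3920/793·y + 20272/793 = 0 ∩ |GA|² = 289/18]
   → G = (11/6, 37/6)

D = (4507/793, 4010/793)
G = (11/6, 37/6)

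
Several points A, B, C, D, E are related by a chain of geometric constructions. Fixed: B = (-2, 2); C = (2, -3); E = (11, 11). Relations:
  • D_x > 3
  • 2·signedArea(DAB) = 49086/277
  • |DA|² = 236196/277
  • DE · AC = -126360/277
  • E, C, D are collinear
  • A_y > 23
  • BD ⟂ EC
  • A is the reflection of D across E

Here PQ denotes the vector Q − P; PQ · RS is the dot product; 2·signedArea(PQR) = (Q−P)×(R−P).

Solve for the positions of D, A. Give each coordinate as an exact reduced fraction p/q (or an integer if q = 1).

1. D_x = 860/277  [E, C, D are collinear ∩ BD ⟂ EC]
2. D_y = -355/277  [E, C, D are collinear ∩ BD ⟂ EC]
   → D = (860/277, -355/277)
3. A_x = 5234/277  [A is the reflection of D across E]
4. A_y = 6449/277  [A is the reflection of D across E]
   → A = (5234/277, 6449/277)

A = (5234/277, 6449/277)
D = (860/277, -355/277)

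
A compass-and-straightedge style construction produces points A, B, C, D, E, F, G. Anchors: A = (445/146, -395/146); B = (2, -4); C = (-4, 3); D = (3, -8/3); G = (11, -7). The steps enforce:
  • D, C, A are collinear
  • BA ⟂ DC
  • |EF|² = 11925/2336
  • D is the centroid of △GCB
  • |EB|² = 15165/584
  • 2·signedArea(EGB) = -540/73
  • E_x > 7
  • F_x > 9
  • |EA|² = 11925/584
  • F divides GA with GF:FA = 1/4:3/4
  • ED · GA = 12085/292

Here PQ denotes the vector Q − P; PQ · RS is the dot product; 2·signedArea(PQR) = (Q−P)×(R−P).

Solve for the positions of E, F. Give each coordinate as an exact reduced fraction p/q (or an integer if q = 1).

E = (2051/292, -1417/292)
F = (5263/584, -3461/584)

1. E_x = 2051/292  [ED · GA = 12085/292 ∩ 2·signedArea(EGB) = -540/73]
2. E_y = -1417/292  [ED · GA = 12085/292 ∩ 2·signedArea(EGB) = -540/73]
   → E = (2051/292, -1417/292)
3. F_x = 5263/584  [F divides GA with GF:FA = 1/4:3/4]
4. F_y = -3461/584  [F divides GA with GF:FA = 1/4:3/4]
   → F = (5263/584, -3461/584)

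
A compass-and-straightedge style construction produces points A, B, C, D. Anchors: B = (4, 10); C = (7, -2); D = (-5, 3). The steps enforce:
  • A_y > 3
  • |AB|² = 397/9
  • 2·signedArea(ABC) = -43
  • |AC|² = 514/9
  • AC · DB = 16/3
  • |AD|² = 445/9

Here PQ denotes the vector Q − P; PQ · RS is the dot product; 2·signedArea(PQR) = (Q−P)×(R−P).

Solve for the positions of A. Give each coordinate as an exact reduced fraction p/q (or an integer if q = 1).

A = (2, 11/3)

1. A_x = 2  [2·signedArea(ABC) = -43 ∩ AC · DB = 16/3]
2. A_y = 11/3  [2·signedArea(ABC) = -43 ∩ AC · DB = 16/3]
   → A = (2, 11/3)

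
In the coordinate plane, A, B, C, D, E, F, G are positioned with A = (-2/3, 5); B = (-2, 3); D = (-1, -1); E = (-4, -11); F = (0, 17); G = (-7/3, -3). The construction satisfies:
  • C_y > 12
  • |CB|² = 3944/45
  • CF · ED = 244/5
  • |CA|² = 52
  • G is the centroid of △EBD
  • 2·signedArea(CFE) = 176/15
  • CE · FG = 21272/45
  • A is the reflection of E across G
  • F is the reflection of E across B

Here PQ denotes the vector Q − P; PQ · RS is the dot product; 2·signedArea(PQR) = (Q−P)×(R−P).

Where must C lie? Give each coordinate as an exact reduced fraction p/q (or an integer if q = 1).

1. C_x = -4/15  [2·signedArea(CFE) = 176/15 ∩ CF · ED = 244/5]
2. C_y = 61/5  [2·signedArea(CFE) = 176/15 ∩ CF · ED = 244/5]
   → C = (-4/15, 61/5)

C = (-4/15, 61/5)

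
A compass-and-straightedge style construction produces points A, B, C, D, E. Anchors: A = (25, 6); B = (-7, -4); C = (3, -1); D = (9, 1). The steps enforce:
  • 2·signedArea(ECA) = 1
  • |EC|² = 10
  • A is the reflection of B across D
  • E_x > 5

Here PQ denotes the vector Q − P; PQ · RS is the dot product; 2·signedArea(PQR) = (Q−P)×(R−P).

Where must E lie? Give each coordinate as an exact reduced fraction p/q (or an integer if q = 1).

1. E_x = 6  [line -7·x + 22·y + 42 = 0 ∩ |EC|² = 10]
2. E_y = 0  [line -7·x + 22·y + 42 = 0 ∩ |EC|² = 10]
   → E = (6, 0)

E = (6, 0)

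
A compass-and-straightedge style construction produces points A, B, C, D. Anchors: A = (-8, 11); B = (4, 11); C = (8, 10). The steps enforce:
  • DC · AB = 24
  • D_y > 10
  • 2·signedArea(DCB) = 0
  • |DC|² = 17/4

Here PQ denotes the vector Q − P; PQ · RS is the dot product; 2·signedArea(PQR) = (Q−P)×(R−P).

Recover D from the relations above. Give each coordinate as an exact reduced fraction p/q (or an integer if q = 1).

1. D_x = 6  [2·signedArea(DCB) = 0 ∩ DC · AB = 24]
2. D_y = 21/2  [2·signedArea(DCB) = 0 ∩ DC · AB = 24]
   → D = (6, 21/2)

D = (6, 21/2)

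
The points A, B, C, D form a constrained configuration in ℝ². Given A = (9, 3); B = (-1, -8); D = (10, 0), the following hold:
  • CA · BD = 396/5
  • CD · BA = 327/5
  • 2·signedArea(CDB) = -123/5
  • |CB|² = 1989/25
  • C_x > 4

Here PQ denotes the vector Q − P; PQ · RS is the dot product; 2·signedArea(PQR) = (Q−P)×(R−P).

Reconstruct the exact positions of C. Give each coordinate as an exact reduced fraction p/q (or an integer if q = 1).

C = (5, -7/5)

1. C_x = 5  [CD · BA = 327/5 ∩ CA · BD = 396/5]
2. C_y = -7/5  [CD · BA = 327/5 ∩ CA · BD = 396/5]
   → C = (5, -7/5)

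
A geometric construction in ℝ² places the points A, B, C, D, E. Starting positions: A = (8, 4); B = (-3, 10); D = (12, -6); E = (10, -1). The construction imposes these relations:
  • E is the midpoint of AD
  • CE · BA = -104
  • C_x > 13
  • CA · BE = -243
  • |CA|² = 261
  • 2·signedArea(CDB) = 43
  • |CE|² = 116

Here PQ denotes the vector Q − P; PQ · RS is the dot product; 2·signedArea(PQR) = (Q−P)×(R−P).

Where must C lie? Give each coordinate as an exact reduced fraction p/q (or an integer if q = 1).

1. C_x = 14  [2·signedArea(CDB) = 43 ∩ CA · BE = -243]
2. C_y = -11  [2·signedArea(CDB) = 43 ∩ CA · BE = -243]
   → C = (14, -11)

C = (14, -11)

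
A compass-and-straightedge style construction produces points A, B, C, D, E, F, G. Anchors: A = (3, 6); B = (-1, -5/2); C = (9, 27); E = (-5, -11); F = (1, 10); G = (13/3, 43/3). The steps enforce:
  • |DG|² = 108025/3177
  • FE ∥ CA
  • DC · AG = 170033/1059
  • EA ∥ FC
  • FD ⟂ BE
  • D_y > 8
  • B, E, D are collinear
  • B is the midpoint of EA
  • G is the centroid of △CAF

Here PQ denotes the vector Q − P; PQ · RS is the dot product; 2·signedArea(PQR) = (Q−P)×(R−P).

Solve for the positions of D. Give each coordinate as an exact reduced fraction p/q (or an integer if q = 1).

1. D_x = 1475/353  [B, E, D are collinear ∩ FD ⟂ BE]
2. D_y = 3002/353  [B, E, D are collinear ∩ FD ⟂ BE]
   → D = (1475/353, 3002/353)

D = (1475/353, 3002/353)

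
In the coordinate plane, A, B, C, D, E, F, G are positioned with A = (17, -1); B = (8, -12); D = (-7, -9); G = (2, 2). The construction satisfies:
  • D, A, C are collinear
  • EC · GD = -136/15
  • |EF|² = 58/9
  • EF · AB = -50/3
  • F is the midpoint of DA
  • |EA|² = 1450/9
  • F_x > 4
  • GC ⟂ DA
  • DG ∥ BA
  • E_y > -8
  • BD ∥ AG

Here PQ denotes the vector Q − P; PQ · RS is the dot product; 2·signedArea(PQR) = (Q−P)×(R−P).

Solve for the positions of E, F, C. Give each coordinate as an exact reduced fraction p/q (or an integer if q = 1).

1. F_x = 5  [F is the midpoint of DA]
2. F_y = -5  [F is the midpoint of DA]
   → F = (5, -5)
3. C_x = 22/5  [D, A, C are collinear ∩ GC ⟂ DA]
4. C_y = -26/5  [D, A, C are collinear ∩ GC ⟂ DA]
   → C = (22/5, -26/5)
5. E_x = 6  [line 9·x + 11·y + 80/3 = 0 ∩ |EA|² = 1450/9]
6. E_y = -22/3  [line 9·x + 11·y + 80/3 = 0 ∩ |EA|² = 1450/9]
   → E = (6, -22/3)

C = (22/5, -26/5)
E = (6, -22/3)
F = (5, -5)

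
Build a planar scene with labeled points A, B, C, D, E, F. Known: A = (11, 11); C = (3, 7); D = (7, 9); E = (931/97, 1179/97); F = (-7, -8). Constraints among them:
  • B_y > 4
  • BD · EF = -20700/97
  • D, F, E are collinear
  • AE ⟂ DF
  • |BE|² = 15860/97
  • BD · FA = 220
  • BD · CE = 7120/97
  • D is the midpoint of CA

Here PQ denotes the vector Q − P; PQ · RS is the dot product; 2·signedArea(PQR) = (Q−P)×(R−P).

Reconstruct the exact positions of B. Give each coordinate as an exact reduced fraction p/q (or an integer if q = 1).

1. B_x = -1  [BD · CE = 7120/97 ∩ BD · EF = -20700/97]
2. B_y = 5  [BD · CE = 7120/97 ∩ BD · EF = -20700/97]
   → B = (-1, 5)

B = (-1, 5)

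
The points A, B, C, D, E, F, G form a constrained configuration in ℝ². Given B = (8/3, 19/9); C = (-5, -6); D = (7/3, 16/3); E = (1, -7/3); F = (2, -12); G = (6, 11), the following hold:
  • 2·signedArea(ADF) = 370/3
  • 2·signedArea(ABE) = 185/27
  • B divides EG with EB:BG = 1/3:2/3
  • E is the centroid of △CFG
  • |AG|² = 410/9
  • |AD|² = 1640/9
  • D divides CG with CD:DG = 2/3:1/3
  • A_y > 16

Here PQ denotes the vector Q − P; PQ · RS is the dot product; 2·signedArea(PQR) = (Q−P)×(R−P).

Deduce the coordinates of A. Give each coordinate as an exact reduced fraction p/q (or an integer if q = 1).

A = (29/3, 50/3)

1. A_x = 29/3  [2·signedArea(ABE) = 185/27 ∩ 2·signedArea(ADF) = 370/3]
2. A_y = 50/3  [2·signedArea(ABE) = 185/27 ∩ 2·signedArea(ADF) = 370/3]
   → A = (29/3, 50/3)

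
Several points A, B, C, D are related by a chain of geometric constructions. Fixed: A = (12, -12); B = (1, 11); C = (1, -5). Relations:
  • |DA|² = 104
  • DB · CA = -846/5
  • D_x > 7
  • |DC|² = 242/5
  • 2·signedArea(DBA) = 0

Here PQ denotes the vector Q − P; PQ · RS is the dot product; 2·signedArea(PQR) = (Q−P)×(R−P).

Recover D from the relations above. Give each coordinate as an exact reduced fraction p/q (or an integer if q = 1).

1. D_x = 38/5  [2·signedArea(DBA) = 0 ∩ DB · CA = -846/5]
2. D_y = -14/5  [2·signedArea(DBA) = 0 ∩ DB · CA = -846/5]
   → D = (38/5, -14/5)

D = (38/5, -14/5)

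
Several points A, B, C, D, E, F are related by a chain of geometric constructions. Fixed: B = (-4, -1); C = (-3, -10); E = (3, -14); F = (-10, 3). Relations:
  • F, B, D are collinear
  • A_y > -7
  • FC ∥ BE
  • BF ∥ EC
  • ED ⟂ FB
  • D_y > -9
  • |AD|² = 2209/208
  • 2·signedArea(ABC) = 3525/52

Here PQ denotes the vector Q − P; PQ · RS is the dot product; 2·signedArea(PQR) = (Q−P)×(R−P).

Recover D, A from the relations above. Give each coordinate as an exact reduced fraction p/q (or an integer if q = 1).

A = (215/52, -167/26)
D = (89/13, -107/13)

1. D_x = 89/13  [F, B, D are collinear ∩ ED ⟂ FB]
2. D_y = -107/13  [F, B, D are collinear ∩ ED ⟂ FB]
   → D = (89/13, -107/13)
3. A_x = 215/52  [line 9·x + 1·y + -1601/52 = 0 ∩ |AD|² = 2209/208]
4. A_y = -167/26  [line 9·x + 1·y + -1601/52 = 0 ∩ |AD|² = 2209/208]
   → A = (215/52, -167/26)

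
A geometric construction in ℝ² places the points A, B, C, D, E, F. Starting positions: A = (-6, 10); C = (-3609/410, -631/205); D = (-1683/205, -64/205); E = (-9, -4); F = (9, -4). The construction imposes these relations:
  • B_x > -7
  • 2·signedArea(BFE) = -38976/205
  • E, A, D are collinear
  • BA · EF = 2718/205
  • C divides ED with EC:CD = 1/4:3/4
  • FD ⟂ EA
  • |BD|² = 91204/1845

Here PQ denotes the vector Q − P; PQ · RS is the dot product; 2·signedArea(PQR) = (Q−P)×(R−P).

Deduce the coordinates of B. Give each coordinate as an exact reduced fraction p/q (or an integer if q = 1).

1. B_x = -1381/205  [BA · EF = 2718/205 ∩ 2·signedArea(BFE) = -38976/205]
2. B_y = 4036/615  [BA · EF = 2718/205 ∩ 2·signedArea(BFE) = -38976/205]
   → B = (-1381/205, 4036/615)

B = (-1381/205, 4036/615)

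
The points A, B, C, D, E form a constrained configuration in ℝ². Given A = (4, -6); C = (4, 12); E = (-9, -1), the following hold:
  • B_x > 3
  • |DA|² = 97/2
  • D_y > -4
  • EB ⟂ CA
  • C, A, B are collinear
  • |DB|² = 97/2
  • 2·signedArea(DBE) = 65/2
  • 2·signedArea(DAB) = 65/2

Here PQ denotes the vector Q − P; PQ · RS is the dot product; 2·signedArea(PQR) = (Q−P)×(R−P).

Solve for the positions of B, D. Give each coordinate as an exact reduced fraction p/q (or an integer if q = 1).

1. B_x = 4  [C, A, B are collinear ∩ EB ⟂ CA]
2. B_y = -1  [C, A, B are collinear ∩ EB ⟂ CA]
   → B = (4, -1)
3. D_x = -5/2  [2·signedArea(DBE) = 65/2 ∩ 2·signedArea(DAB) = 65/2]
4. D_y = -7/2  [2·signedArea(DBE) = 65/2 ∩ 2·signedArea(DAB) = 65/2]
   → D = (-5/2, -7/2)

B = (4, -1)
D = (-5/2, -7/2)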